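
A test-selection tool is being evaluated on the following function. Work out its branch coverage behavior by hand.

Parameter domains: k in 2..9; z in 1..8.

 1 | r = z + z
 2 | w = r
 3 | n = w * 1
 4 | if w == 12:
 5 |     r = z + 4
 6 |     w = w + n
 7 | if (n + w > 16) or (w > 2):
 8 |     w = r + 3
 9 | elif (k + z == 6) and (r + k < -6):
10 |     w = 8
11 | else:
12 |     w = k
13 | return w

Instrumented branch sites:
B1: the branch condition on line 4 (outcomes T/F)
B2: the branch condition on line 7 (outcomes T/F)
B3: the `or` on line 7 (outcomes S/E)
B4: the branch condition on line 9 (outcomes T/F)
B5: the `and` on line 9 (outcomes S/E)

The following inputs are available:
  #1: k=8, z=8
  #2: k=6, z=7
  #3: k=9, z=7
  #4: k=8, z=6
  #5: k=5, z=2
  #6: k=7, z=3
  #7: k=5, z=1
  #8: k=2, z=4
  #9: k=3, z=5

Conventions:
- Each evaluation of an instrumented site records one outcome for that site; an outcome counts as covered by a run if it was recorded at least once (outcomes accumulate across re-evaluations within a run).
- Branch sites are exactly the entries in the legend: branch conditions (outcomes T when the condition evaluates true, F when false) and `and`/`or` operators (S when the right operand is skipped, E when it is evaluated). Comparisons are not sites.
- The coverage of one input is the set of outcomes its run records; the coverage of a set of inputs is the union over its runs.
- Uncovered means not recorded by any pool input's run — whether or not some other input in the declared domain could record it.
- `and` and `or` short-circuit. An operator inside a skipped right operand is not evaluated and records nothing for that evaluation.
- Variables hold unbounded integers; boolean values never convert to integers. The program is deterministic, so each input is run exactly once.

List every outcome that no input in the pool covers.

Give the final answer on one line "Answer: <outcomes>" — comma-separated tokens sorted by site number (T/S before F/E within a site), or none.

run #1 (k=8, z=8) runs B1->F, B3->S, B2->T; records B1=F, B2=T, B3=S
run #2 (k=6, z=7) runs B1->F, B3->S, B2->T; records B1=F, B2=T, B3=S
run #3 (k=9, z=7) runs B1->F, B3->S, B2->T; records B1=F, B2=T, B3=S
run #4 (k=8, z=6) runs B1->T, B3->S, B2->T; records B1=T, B2=T, B3=S
run #5 (k=5, z=2) runs B1->F, B3->E, B2->T; records B1=F, B2=T, B3=E
run #6 (k=7, z=3) runs B1->F, B3->E, B2->T; records B1=F, B2=T, B3=E
run #7 (k=5, z=1) runs B1->F, B3->E, B2->F, B5->E, B4->F; records B1=F, B2=F, B3=E, B4=F, B5=E
run #8 (k=2, z=4) runs B1->F, B3->E, B2->T; records B1=F, B2=T, B3=E
run #9 (k=3, z=5) runs B1->F, B3->S, B2->T; records B1=F, B2=T, B3=S
union over the pool: B1=T, B1=F, B2=T, B2=F, B3=S, B3=E, B4=F, B5=E
uncovered (2 of 10): B4=T, B5=S

Answer: B4=T, B5=S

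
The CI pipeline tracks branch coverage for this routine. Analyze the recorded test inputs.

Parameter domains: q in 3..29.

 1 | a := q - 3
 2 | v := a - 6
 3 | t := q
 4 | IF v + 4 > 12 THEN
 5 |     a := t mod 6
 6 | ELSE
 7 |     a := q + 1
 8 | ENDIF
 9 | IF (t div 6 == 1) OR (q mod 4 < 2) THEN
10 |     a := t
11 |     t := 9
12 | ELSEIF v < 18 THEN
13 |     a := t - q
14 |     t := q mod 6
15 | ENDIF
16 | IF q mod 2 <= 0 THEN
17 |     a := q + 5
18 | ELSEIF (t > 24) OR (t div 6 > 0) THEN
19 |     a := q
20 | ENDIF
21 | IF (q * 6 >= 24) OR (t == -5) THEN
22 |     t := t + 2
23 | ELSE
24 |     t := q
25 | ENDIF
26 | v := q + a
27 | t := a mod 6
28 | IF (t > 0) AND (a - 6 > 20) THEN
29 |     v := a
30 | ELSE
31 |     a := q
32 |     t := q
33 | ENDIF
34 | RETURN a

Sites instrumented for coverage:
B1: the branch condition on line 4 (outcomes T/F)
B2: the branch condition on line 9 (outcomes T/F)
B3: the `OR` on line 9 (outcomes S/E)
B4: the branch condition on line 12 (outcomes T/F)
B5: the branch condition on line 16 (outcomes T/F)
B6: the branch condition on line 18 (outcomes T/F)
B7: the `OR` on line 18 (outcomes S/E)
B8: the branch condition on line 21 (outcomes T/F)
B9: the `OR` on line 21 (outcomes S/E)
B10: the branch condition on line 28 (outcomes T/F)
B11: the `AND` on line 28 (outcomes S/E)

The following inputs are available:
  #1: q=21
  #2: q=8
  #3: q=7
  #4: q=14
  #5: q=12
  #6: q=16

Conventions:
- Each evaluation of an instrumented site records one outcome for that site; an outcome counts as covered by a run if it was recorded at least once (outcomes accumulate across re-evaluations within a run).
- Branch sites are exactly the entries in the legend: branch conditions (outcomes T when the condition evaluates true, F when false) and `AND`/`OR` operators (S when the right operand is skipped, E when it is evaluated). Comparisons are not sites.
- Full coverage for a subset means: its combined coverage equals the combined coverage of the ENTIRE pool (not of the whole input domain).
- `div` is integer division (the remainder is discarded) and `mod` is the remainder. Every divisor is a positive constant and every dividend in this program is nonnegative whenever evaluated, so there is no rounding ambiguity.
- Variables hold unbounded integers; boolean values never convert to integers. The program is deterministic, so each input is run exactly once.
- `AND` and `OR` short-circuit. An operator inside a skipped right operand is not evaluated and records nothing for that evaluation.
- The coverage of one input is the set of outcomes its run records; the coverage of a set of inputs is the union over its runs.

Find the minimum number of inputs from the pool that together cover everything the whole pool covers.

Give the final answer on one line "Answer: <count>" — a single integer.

test 1 (q=21) hits B1=T, B2=T, B3=E, B5=F, B6=T, B7=E, B8=T, B9=S, B10=F, B11=E
test 2 (q=8) hits B1=F, B2=T, B3=S, B5=T, B8=T, B9=S, B10=F, B11=E
test 3 (q=7) hits B1=F, B2=T, B3=S, B5=F, B6=T, B7=E, B8=T, B9=S, B10=F, B11=E
test 4 (q=14) hits B1=F, B2=F, B3=E, B4=T, B5=T, B8=T, B9=S, B10=F, B11=E
test 5 (q=12) hits B1=F, B2=T, B3=E, B5=T, B8=T, B9=S, B10=F, B11=E
test 6 (q=16) hits B1=F, B2=T, B3=E, B5=T, B8=T, B9=S, B10=F, B11=E
the full pool covers 15 outcomes: B1=T, B1=F, B2=T, B2=F, B3=S, B3=E, B4=T, B5=T, B5=F, B6=T, B7=E, B8=T, B9=S, B10=F, B11=E
size 1 is not enough: best union over all size-1 subsets is 10/15
size 2 is not enough: best union over all size-2 subsets is 14/15
inputs {1, 2, 4} (size 3) cover everything; no size-3 subset with a lexicographically smaller index list covers all 15

Answer: 3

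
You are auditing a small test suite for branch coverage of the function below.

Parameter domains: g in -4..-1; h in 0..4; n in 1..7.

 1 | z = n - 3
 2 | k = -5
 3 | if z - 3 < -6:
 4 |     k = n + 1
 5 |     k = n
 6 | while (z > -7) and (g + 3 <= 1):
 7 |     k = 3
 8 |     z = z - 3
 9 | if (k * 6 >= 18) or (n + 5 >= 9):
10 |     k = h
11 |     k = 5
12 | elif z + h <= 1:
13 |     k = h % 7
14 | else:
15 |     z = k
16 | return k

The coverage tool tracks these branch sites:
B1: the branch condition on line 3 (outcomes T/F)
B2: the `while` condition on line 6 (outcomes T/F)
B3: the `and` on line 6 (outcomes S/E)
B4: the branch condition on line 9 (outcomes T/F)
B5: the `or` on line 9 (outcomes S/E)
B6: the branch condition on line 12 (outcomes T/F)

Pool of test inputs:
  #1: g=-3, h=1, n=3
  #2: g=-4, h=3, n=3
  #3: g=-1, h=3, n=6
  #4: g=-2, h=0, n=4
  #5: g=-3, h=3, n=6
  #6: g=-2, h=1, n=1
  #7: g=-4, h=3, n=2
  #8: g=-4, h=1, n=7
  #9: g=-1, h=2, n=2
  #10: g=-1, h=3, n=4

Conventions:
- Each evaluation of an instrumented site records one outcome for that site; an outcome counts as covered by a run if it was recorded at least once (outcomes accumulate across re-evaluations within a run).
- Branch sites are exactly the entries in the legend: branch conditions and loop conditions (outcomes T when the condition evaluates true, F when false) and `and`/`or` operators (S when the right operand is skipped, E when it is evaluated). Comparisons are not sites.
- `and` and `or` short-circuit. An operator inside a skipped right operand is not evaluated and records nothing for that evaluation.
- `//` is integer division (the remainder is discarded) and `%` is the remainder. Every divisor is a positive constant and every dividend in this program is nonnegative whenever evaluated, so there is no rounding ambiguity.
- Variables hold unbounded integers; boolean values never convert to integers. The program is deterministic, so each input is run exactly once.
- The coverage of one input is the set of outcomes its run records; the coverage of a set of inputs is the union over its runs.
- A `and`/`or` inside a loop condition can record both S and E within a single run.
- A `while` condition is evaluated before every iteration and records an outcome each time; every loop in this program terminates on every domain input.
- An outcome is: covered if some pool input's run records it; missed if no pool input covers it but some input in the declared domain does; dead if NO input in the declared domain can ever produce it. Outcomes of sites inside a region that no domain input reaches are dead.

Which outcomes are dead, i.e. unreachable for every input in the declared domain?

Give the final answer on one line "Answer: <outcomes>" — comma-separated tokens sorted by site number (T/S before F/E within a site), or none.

checking every outcome against all 140 domain inputs:
  B1=T: zero occurrences over every domain input -> dead
  reachable outcomes have witnesses, e.g. B1=F (e.g. g=-4, h=0, n=1), B2=T (e.g. g=-4, h=0, n=1), B2=F (e.g. g=-4, h=0, n=1), B3=S (e.g. g=-4, h=0, n=1)

Answer: B1=T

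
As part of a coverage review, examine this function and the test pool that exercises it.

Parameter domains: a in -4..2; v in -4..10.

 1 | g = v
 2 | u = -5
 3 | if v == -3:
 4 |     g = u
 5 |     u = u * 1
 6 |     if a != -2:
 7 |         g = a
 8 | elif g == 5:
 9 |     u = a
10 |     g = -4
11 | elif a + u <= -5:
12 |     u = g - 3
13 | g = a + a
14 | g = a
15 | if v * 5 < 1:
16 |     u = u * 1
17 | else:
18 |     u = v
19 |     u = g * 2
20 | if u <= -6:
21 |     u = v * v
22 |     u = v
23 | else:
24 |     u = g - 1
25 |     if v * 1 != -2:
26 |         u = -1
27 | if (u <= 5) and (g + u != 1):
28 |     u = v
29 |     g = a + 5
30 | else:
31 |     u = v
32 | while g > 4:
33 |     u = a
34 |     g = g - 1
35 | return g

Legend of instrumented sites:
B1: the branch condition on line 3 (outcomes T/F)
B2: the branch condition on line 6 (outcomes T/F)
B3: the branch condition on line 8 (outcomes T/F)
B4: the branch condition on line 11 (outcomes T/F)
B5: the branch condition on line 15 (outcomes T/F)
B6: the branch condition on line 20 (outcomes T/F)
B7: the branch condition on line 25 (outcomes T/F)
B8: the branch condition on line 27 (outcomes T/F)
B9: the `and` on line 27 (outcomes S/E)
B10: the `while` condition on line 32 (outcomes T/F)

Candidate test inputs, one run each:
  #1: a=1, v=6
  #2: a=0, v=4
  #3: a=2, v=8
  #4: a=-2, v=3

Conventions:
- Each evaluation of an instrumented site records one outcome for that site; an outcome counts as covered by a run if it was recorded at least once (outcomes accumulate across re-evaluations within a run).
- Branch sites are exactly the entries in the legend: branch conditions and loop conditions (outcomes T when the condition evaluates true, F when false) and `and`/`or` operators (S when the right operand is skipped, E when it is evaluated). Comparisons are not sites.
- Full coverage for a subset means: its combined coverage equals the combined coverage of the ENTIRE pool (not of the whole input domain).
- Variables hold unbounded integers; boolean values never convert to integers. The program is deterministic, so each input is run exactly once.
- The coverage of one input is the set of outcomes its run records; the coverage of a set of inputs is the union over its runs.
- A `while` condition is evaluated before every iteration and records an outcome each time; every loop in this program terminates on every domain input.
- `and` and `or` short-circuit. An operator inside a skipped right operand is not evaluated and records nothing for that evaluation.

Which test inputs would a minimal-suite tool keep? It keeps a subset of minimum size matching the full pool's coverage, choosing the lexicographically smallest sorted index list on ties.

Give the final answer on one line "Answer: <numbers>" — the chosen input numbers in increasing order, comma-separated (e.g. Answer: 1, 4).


test 1 (a=1, v=6) fires B1->F, B3->F, B4->F, B5->F, B6->F, B7->T, B9->E, B8->T, B10->T, B10->T, B10->F; hits B1=F, B3=F, B4=F, B5=F, B6=F, B7=T, B8=T, B9=E, B10=T, B10=F
test 2 (a=0, v=4) fires B1->F, B3->F, B4->T, B5->F, B6->F, B7->T, B9->E, B8->T, B10->T, B10->F; hits B1=F, B3=F, B4=T, B5=F, B6=F, B7=T, B8=T, B9=E, B10=T, B10=F
test 3 (a=2, v=8) fires B1->F, B3->F, B4->F, B5->F, B6->F, B7->T, B9->E, B8->F, B10->F; hits B1=F, B3=F, B4=F, B5=F, B6=F, B7=T, B8=F, B9=E, B10=F
test 4 (a=-2, v=3) fires B1->F, B3->F, B4->T, B5->F, B6->F, B7->T, B9->E, B8->T, B10->F; hits B1=F, B3=F, B4=T, B5=F, B6=F, B7=T, B8=T, B9=E, B10=F
pool-wide coverage (12 outcomes): B1=F, B3=F, B4=T, B4=F, B5=F, B6=F, B7=T, B8=T, B8=F, B9=E, B10=T, B10=F
size 1 is not enough: best union over all size-1 subsets is 10/12
the canonical winner is {2, 3}: size 2, full 12-outcome coverage, earliest index list among size-2 covers
Answer: 2, 3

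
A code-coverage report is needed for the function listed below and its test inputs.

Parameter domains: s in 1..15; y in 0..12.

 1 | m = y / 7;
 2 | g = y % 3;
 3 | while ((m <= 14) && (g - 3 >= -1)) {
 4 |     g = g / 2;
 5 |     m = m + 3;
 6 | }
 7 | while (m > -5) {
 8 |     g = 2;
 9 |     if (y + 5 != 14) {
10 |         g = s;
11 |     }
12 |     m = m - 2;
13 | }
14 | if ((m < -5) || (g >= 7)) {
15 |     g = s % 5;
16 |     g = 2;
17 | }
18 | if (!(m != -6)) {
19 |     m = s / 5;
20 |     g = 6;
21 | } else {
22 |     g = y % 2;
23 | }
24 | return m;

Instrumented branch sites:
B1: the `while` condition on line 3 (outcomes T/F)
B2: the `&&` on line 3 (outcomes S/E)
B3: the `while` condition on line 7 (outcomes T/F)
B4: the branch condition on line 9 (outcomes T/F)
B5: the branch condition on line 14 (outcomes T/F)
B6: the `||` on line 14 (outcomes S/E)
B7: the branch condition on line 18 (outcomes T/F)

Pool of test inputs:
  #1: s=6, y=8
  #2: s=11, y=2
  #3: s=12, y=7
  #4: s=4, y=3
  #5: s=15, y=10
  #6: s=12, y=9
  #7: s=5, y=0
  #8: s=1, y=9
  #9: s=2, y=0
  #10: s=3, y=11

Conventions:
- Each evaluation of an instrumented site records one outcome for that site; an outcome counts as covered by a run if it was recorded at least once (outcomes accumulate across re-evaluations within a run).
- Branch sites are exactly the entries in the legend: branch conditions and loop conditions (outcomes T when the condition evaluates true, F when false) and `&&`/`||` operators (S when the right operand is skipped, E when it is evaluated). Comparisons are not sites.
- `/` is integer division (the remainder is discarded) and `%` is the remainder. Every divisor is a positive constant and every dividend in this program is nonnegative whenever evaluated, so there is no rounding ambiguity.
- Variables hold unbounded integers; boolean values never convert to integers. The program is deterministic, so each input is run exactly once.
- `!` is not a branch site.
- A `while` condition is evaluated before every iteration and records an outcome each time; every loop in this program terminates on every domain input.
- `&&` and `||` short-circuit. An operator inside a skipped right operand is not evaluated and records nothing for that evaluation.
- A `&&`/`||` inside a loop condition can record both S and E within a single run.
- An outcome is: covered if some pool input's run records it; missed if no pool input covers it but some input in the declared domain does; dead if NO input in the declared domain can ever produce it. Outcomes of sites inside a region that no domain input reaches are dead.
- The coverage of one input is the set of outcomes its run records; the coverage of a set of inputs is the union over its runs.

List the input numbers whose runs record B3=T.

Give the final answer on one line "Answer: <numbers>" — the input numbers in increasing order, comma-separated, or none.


input #1 (s=6, y=8): records B3=T
input #2 (s=11, y=2): records B3=T
input #3 (s=12, y=7): records B3=T
input #4 (s=4, y=3): records B3=T
input #5 (s=15, y=10): records B3=T
input #6 (s=12, y=9): records B3=T
input #7 (s=5, y=0): records B3=T
input #8 (s=1, y=9): records B3=T
input #9 (s=2, y=0): records B3=T
input #10 (s=3, y=11): records B3=T
Answer: 1, 2, 3, 4, 5, 6, 7, 8, 9, 10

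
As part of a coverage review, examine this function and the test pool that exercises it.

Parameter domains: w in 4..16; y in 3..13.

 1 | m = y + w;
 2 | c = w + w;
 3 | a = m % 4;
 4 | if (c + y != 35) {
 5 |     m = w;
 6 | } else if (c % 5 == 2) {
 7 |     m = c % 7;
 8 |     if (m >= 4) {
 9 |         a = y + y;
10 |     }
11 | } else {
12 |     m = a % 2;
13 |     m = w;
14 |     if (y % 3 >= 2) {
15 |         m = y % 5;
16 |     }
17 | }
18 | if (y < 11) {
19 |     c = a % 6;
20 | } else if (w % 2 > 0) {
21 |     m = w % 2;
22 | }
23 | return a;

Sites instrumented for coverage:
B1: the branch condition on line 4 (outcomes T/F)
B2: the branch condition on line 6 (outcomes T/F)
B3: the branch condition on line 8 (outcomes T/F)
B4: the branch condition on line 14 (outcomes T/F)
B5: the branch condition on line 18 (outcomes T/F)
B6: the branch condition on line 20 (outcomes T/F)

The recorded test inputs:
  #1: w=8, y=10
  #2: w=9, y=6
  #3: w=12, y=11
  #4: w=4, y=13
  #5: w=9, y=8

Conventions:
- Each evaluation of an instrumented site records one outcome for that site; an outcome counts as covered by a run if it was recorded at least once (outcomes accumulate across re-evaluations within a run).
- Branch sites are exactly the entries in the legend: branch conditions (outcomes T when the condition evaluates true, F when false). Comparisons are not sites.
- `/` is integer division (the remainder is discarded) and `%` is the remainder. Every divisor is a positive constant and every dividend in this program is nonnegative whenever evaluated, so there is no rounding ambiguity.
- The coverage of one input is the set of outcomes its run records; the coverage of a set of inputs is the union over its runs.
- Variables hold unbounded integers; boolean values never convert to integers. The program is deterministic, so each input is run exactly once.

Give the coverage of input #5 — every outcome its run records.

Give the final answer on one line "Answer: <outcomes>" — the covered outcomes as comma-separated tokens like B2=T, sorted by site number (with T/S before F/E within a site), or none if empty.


Simulating input #5 (w=9, y=8) step by step:
  B1->T, B5->T
distinct outcomes covered: B1=T, B5=T
Answer: B1=T, B5=T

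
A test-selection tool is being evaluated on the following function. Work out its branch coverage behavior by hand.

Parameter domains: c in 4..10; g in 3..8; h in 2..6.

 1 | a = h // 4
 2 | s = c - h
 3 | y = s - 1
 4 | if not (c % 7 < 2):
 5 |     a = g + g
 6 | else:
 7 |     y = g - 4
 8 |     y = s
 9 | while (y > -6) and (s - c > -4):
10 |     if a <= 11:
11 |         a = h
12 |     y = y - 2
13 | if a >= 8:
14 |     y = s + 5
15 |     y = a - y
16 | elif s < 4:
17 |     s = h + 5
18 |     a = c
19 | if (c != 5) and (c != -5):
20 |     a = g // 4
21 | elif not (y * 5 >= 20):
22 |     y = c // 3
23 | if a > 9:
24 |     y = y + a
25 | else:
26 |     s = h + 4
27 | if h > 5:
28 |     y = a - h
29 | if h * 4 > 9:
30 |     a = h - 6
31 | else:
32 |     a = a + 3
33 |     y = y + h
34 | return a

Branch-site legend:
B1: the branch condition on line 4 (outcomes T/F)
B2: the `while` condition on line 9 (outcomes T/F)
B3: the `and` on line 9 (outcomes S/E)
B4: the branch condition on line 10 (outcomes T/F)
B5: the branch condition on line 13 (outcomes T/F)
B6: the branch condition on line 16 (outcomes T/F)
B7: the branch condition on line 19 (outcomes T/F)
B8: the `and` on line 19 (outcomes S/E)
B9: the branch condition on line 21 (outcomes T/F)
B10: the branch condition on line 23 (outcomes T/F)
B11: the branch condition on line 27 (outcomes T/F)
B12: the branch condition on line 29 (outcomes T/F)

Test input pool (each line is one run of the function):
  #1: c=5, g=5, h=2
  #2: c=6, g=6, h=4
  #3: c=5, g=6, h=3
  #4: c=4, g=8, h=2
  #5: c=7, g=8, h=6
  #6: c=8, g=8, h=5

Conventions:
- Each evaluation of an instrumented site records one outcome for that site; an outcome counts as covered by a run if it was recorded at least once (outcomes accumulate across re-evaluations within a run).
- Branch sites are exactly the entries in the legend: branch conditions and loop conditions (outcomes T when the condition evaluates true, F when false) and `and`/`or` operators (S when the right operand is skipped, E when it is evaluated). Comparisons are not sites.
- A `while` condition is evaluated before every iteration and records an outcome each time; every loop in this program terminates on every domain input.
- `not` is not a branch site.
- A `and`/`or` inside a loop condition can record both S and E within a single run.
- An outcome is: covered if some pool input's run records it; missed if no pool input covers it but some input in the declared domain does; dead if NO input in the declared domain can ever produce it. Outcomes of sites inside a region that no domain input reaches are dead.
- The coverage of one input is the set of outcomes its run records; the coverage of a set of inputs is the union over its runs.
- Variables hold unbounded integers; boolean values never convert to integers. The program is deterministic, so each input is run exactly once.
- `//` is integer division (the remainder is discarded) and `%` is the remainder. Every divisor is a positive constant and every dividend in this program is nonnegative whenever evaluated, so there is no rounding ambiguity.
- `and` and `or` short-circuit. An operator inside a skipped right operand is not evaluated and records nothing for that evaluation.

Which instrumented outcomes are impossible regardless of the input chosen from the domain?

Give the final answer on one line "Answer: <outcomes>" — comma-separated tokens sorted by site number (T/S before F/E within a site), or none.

checking every outcome against all 210 domain inputs:
  reachable outcomes have witnesses, e.g. B1=T (e.g. c=4, g=3, h=2), B1=F (e.g. c=7, g=3, h=2), B2=T (e.g. c=4, g=3, h=2), B2=F (e.g. c=4, g=3, h=2)

Answer: none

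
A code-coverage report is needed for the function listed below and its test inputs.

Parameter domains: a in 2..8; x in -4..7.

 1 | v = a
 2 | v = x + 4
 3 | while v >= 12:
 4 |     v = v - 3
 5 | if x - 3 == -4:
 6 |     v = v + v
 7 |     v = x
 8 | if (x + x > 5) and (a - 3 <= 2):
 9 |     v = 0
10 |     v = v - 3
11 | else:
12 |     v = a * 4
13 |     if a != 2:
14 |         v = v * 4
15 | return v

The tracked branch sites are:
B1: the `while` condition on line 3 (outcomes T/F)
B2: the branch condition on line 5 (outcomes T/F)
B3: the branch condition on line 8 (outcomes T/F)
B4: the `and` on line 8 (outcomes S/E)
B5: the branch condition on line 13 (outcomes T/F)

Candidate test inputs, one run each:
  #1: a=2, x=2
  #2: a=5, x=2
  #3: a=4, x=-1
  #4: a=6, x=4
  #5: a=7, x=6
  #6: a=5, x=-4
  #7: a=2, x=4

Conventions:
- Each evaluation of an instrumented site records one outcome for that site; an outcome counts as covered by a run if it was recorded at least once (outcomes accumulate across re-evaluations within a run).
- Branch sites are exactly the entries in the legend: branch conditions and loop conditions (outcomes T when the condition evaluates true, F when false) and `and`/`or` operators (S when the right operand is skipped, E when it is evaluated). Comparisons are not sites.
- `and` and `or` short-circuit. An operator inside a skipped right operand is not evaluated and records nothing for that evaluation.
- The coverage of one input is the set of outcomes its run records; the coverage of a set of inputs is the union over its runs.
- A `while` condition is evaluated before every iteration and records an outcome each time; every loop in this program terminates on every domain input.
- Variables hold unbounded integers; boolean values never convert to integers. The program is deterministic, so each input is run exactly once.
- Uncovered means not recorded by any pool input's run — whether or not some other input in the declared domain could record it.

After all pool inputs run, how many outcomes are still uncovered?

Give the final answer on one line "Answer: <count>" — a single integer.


input #1, a=2, x=2: events B1->F, B2->F, B4->S, B3->F, B5->F; outcomes B1=F, B2=F, B3=F, B4=S, B5=F
input #2, a=5, x=2: events B1->F, B2->F, B4->S, B3->F, B5->T; outcomes B1=F, B2=F, B3=F, B4=S, B5=T
input #3, a=4, x=-1: events B1->F, B2->T, B4->S, B3->F, B5->T; outcomes B1=F, B2=T, B3=F, B4=S, B5=T
input #4, a=6, x=4: events B1->F, B2->F, B4->E, B3->F, B5->T; outcomes B1=F, B2=F, B3=F, B4=E, B5=T
input #5, a=7, x=6: events B1->F, B2->F, B4->E, B3->F, B5->T; outcomes B1=F, B2=F, B3=F, B4=E, B5=T
input #6, a=5, x=-4: events B1->F, B2->F, B4->S, B3->F, B5->T; outcomes B1=F, B2=F, B3=F, B4=S, B5=T
input #7, a=2, x=4: events B1->F, B2->F, B4->E, B3->T; outcomes B1=F, B2=F, B3=T, B4=E
union over the pool: B1=F, B2=T, B2=F, B3=T, B3=F, B4=S, B4=E, B5=T, B5=F
uncovered (1 of 10): B1=T
Answer: 1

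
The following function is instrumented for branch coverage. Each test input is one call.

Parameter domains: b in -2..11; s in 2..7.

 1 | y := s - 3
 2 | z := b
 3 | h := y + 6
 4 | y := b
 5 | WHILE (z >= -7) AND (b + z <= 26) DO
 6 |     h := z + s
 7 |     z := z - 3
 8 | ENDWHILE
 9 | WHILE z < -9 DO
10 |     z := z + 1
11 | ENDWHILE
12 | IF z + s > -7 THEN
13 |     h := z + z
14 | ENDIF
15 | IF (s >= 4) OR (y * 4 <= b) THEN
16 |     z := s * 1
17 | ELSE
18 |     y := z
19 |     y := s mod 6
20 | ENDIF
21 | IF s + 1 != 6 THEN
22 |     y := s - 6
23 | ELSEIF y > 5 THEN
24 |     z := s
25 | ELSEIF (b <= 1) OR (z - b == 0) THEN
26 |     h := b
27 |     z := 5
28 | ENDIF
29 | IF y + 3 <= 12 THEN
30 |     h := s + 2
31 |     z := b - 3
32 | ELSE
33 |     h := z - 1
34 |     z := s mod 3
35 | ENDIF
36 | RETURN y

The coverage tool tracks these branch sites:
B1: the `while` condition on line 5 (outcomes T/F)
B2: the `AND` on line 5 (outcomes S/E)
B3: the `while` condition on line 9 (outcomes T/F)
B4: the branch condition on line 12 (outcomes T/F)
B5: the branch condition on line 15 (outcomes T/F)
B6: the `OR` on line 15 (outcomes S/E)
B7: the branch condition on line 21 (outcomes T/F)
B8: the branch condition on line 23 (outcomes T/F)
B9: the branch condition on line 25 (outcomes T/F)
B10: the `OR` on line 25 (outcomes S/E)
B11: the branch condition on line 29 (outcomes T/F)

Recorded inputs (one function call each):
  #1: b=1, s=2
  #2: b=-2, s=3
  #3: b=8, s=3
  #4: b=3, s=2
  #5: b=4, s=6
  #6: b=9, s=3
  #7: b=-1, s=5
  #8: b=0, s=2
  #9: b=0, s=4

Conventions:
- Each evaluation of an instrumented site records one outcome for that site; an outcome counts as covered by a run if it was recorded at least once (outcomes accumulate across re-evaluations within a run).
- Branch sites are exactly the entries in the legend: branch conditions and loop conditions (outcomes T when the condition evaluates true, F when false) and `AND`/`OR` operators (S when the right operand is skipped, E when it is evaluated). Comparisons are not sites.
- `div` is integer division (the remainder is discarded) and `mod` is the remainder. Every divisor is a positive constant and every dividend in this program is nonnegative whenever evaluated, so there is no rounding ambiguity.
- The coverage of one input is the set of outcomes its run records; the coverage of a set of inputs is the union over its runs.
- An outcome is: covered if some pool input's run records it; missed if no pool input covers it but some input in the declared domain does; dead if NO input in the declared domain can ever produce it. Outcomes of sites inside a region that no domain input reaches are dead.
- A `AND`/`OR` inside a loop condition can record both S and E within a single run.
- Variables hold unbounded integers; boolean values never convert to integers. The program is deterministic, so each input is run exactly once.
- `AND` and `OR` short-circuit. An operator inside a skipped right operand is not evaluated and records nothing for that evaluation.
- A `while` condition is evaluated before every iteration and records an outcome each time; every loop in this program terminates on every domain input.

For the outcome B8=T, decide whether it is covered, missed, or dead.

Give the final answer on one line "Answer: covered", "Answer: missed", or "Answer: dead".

no pool input records B8=T
but domain input (b=6, s=5) does record it -> reachable, so missed

Answer: missed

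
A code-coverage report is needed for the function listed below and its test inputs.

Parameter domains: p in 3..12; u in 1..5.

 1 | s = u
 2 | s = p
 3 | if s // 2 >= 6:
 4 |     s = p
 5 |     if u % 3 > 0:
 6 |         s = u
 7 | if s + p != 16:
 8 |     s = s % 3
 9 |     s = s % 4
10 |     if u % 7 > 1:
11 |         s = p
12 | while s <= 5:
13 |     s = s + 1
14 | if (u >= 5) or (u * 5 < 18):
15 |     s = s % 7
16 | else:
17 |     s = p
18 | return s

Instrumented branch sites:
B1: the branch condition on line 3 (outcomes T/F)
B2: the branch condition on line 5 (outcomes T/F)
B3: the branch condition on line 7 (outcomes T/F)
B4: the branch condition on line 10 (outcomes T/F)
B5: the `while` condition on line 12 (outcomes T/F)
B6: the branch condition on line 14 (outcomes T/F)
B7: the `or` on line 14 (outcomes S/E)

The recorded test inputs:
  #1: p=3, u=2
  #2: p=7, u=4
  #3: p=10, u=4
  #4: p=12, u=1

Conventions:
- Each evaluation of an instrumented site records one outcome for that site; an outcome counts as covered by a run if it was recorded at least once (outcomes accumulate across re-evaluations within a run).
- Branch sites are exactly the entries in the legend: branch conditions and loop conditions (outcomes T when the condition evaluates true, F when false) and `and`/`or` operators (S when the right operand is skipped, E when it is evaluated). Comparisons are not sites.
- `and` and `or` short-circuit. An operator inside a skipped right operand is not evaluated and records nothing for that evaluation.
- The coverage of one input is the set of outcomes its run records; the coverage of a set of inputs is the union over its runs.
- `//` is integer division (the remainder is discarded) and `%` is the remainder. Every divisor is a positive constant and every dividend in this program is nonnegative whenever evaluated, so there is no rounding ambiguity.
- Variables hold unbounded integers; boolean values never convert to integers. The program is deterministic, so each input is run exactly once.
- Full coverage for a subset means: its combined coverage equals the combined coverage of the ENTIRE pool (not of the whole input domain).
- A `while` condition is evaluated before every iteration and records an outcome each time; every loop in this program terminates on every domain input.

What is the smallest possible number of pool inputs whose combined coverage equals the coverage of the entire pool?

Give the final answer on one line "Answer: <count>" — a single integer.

input #1 (p=3, u=2): events B1->F, B3->T, B4->T, B5->T, B5->T, B5->T, B5->F, B7->E, B6->T; covers B1=F, B3=T, B4=T, B5=T, B5=F, B6=T, B7=E
input #2 (p=7, u=4): events B1->F, B3->T, B4->T, B5->F, B7->E, B6->F; covers B1=F, B3=T, B4=T, B5=F, B6=F, B7=E
input #3 (p=10, u=4): events B1->F, B3->T, B4->T, B5->F, B7->E, B6->F; covers B1=F, B3=T, B4=T, B5=F, B6=F, B7=E
input #4 (p=12, u=1): events B1->T, B2->T, B3->T, B4->F, B5->T, B5->T, B5->T, B5->T, B5->T, B5->F, B7->E, B6->T; covers B1=T, B2=T, B3=T, B4=F, B5=T, B5=F, B6=T, B7=E
union over all inputs: B1=T, B1=F, B2=T, B3=T, B4=T, B4=F, B5=T, B5=F, B6=T, B6=F, B7=E (11 outcomes)
checked all size-1 subsets: none covers 11 outcomes (max 8/11)
size 2: inputs {2, 4} cover all 11 outcomes, and no lexicographically smaller subset of this size does

Answer: 2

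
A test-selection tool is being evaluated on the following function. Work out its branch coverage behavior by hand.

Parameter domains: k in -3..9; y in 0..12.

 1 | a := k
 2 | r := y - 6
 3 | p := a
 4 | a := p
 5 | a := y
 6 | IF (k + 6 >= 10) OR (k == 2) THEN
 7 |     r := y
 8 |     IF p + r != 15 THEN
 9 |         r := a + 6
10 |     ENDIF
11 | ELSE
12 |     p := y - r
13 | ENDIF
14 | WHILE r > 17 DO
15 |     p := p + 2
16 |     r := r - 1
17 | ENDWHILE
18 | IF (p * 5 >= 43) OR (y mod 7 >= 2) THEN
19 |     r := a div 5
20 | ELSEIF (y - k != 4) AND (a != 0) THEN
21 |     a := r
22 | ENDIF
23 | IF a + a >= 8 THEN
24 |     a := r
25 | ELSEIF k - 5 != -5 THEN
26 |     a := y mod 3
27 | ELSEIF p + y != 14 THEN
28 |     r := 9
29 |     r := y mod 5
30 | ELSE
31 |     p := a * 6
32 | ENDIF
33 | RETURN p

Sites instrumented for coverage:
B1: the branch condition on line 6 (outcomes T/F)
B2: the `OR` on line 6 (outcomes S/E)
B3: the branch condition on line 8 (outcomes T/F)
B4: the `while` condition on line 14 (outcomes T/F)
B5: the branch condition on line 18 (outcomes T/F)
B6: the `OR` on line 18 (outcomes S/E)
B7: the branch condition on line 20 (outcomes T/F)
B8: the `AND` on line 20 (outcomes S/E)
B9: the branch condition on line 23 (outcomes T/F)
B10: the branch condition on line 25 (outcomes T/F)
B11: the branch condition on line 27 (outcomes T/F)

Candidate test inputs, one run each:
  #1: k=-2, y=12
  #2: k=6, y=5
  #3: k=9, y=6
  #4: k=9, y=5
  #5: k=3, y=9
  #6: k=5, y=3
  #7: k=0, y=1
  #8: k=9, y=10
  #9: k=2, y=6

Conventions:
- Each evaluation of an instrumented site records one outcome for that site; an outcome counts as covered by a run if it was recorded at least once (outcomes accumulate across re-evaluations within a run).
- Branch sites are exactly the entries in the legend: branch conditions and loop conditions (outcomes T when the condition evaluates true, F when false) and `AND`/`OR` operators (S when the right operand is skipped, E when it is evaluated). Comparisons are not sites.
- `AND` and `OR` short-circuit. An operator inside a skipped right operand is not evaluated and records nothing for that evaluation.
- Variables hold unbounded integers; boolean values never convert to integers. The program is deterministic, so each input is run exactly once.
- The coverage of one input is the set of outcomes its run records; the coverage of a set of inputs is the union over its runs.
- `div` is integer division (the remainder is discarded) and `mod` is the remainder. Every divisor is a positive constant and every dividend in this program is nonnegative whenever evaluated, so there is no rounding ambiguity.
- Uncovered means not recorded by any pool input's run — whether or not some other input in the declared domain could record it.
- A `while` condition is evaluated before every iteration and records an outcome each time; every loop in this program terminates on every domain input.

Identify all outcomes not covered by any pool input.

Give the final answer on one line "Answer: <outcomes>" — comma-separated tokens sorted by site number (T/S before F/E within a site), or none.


#1 (k=-2, y=12) -> B2->E, B1->F, B4->F, B6->E, B5->T, B9->T; covered: B1=F, B2=E, B4=F, B5=T, B6=E, B9=T
#2 (k=6, y=5) -> B2->S, B1->T, B3->T, B4->F, B6->E, B5->T, B9->T; covered: B1=T, B2=S, B3=T, B4=F, B5=T, B6=E, B9=T
#3 (k=9, y=6) -> B2->S, B1->T, B3->F, B4->F, B6->S, B5->T, B9->T; covered: B1=T, B2=S, B3=F, B4=F, B5=T, B6=S, B9=T
#4 (k=9, y=5) -> B2->S, B1->T, B3->T, B4->F, B6->S, B5->T, B9->T; covered: B1=T, B2=S, B3=T, B4=F, B5=T, B6=S, B9=T
#5 (k=3, y=9) -> B2->E, B1->F, B4->F, B6->E, B5->T, B9->T; covered: B1=F, B2=E, B4=F, B5=T, B6=E, B9=T
#6 (k=5, y=3) -> B2->S, B1->T, B3->T, B4->F, B6->E, B5->T, B9->F, B10->T; covered: B1=T, B2=S, B3=T, B4=F, B5=T, B6=E, B9=F, B10=T
#7 (k=0, y=1) -> B2->E, B1->F, B4->F, B6->E, B5->F, B8->E, B7->T, B9->F, B10->F, B11->T; covered: B1=F, B2=E, B4=F, B5=F, B6=E, B7=T, B8=E, B9=F, B10=F, B11=T
#8 (k=9, y=10) -> B2->S, B1->T, B3->T, B4->F, B6->S, B5->T, B9->T; covered: B1=T, B2=S, B3=T, B4=F, B5=T, B6=S, B9=T
#9 (k=2, y=6) -> B2->E, B1->T, B3->T, B4->F, B6->E, B5->T, B9->T; covered: B1=T, B2=E, B3=T, B4=F, B5=T, B6=E, B9=T
union over the pool: B1=T, B1=F, B2=S, B2=E, B3=T, B3=F, B4=F, B5=T, B5=F, B6=S, B6=E, B7=T, B8=E, B9=T, B9=F, B10=T, B10=F, B11=T
uncovered (4 of 22): B4=T, B7=F, B8=S, B11=F
Answer: B4=T, B7=F, B8=S, B11=F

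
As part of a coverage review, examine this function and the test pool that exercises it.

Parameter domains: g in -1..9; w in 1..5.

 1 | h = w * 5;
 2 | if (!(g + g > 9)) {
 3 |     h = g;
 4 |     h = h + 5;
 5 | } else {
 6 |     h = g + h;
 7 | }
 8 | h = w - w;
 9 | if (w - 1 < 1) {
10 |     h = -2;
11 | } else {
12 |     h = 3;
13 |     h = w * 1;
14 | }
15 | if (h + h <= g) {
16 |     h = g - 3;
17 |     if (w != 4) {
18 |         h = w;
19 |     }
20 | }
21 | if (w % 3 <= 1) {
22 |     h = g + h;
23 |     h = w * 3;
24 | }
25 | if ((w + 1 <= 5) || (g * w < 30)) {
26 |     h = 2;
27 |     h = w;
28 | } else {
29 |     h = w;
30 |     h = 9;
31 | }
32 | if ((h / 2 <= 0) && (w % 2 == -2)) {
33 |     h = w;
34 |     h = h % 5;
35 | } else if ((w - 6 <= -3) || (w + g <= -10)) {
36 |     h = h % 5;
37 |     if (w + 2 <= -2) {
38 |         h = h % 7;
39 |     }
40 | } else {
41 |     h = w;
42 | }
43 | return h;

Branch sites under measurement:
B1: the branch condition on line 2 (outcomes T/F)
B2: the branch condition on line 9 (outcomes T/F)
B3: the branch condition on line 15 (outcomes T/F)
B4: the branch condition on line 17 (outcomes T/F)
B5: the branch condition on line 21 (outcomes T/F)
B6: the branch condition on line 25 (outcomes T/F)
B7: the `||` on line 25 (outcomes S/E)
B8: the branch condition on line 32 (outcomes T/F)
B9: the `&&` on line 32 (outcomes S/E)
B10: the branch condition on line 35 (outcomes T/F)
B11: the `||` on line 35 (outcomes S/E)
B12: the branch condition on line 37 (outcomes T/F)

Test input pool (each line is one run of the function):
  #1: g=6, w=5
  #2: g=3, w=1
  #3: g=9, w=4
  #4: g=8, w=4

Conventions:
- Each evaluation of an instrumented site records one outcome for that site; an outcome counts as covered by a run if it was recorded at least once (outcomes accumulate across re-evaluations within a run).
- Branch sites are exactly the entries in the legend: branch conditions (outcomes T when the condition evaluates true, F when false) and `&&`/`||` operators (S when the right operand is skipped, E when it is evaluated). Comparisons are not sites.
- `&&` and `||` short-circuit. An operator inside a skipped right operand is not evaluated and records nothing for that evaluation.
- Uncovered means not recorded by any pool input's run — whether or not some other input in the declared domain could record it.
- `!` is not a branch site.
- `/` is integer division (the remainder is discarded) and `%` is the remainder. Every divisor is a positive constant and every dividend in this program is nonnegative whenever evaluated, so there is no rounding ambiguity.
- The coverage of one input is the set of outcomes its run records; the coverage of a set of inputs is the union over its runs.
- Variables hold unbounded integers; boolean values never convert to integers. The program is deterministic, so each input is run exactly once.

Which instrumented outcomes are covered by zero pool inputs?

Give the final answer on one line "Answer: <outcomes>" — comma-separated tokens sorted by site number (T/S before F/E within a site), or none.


test 1 (g=6, w=5) hits B1=F, B2=F, B3=F, B5=F, B6=F, B7=E, B8=F, B9=S, B10=F, B11=E
test 2 (g=3, w=1) hits B1=T, B2=T, B3=T, B4=T, B5=T, B6=T, B7=S, B8=F, B9=E, B10=T, B11=S, B12=F
test 3 (g=9, w=4) hits B1=F, B2=F, B3=T, B4=F, B5=T, B6=T, B7=S, B8=F, B9=S, B10=F, B11=E
test 4 (g=8, w=4) hits B1=F, B2=F, B3=T, B4=F, B5=T, B6=T, B7=S, B8=F, B9=S, B10=F, B11=E
union over the pool: B1=T, B1=F, B2=T, B2=F, B3=T, B3=F, B4=T, B4=F, B5=T, B5=F, B6=T, B6=F, B7=S, B7=E, B8=F, B9=S, B9=E, B10=T, B10=F, B11=S, B11=E, B12=F
uncovered (2 of 24): B8=T, B12=T
Answer: B8=T, B12=T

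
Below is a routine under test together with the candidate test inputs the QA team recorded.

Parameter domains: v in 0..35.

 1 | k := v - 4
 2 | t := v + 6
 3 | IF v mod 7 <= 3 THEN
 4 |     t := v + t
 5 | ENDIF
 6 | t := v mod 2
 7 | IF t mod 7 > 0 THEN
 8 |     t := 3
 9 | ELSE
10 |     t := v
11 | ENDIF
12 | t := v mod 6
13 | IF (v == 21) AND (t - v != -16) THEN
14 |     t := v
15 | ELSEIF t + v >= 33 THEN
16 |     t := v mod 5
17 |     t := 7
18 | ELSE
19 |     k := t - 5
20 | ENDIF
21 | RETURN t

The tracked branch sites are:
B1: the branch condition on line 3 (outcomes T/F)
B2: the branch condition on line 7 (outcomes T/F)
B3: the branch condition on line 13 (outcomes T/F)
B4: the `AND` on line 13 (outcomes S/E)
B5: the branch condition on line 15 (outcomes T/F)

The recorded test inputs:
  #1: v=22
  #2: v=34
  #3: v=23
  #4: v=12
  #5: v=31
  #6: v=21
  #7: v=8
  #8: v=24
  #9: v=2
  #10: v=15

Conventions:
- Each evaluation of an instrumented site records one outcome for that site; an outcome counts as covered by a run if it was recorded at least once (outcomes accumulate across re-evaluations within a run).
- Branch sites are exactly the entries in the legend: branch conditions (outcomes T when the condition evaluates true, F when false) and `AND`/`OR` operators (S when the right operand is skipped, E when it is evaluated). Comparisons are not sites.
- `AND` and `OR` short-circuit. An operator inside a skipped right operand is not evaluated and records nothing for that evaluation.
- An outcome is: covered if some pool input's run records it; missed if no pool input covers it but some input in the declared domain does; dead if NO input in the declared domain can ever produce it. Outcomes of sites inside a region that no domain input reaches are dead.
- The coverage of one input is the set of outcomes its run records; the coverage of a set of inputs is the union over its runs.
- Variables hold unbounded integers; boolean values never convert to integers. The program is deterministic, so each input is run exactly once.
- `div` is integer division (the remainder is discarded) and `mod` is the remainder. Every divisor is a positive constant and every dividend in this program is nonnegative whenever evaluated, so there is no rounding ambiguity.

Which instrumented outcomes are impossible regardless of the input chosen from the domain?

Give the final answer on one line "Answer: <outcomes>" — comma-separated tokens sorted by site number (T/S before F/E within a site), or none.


sweeping the full domain (36 inputs) for each outcome:
  reachable outcomes have witnesses, e.g. B1=T (e.g. v=0), B1=F (e.g. v=4), B2=T (e.g. v=1), B2=F (e.g. v=0)
Answer: none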